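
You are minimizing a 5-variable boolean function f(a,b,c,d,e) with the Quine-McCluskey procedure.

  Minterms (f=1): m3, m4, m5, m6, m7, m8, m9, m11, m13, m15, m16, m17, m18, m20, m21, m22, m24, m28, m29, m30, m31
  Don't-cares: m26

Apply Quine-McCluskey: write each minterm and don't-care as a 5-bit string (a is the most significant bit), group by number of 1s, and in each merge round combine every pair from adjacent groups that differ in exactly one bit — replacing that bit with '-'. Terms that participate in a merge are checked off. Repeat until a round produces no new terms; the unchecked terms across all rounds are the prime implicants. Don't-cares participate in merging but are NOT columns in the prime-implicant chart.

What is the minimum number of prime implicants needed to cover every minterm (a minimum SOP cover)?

[col 0] 00011*, 00100*, 00101*, 00110*, 00111*, 01000*, 01001*, 01011*, 01101*, 01111*, 10000*, 10001*, 10010*, 10100*, 10101*, 10110*, 11000*, 11010*, 11100*, 11101*, 11110*, 11111*
[col 1] -0100*, -0101*, -0110*, -1000, -1101*, -1111*, 0-011*, 0-101*, 0-111*, 00-11*, 001-0*, 001-1*, 0010-*, 0011-*, 01-01*, 01-11*, 010-1*, 0100-, 011-1*, 1-000*, 1-010*, 1-100*, 1-101*, 1-110*, 10-00*, 10-01*, 10-10*, 100-0*, 1000-*, 101-0*, 1010-*, 11-00*, 11-10*, 110-0*, 111-0*, 111-1*, 1110-*, 1111-*
[col 2] --101, -01-0, -010-, -11-1, 0--11, 0-1-1, 001--, 01--1, 1--00*, 1--10*, 1-0-0*, 1-1-0*, 1-10-, 10--0*, 10-0-, 11--0*, 111--
[col 3] 1---0
Prime implicants: --101, -01-0, -010-, -1000, -11-1, 0--11, 0-1-1, 001--, 01--1, 0100-, 1---0, 1-10-, 10-0-, 111--
PI chart (minterm → PIs covering it):
  3 | 0--11  (sole → essential)
  4 | -01-0,-010-,001--
  5 | --101,-010-,0-1-1,001--
  6 | -01-0,001--
  7 | 0--11,0-1-1,001--
  8 | -1000,0100-
  9 | 01--1,0100-
  11 | 0--11,01--1
  13 | --101,-11-1,0-1-1,01--1
  15 | -11-1,0--11,0-1-1,01--1
  16 | 1---0,10-0-
  17 | 10-0-  (sole → essential)
  18 | 1---0  (sole → essential)
  20 | -01-0,-010-,1---0,1-10-,10-0-
  21 | --101,-010-,1-10-,10-0-
  22 | -01-0,1---0
  24 | -1000,1---0
  28 | 1---0,1-10-,111--
  29 | --101,-11-1,1-10-,111--
  30 | 1---0,111--
  31 | -11-1,111--
Essential prime implicants: 0--11, 1---0, 10-0-
Petrick residual → -11-1, 001--, 0100-
Minimum SOP uses 6 PIs: bce + a'de + a'b'c + a'bc'd' + ae' + ab'd'

6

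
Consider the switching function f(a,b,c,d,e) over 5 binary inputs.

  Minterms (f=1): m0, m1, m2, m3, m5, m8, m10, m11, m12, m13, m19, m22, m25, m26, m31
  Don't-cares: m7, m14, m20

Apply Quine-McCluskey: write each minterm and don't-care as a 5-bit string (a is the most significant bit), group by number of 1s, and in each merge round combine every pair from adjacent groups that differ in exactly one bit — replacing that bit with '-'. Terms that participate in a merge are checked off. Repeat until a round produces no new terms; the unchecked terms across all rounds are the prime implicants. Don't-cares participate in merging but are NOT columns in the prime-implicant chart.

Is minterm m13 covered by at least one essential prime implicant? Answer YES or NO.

size-2^0 implicants → 00000(✓)  00001(✓)  00010(✓)  00011(✓)  00101(✓)  00111(✓)  01000(✓)  01010(✓)  01011(✓)  01100(✓)  01101(✓)  01110(✓)  10011(✓)  10100(✓)  10110(✓)  11001  11010(✓)  11111
size-2^1 implicants → -0011  -1010  0-000(✓)  0-010(✓)  0-011(✓)  0-101  00-01(✓)  00-11(✓)  000-0(✓)  000-1(✓)  0000-(✓)  0001-(✓)  001-1(✓)  01-00(✓)  01-10(✓)  010-0(✓)  0101-(✓)  011-0(✓)  0110-  101-0
size-2^2 implicants → 0-0-0  0-01-  00--1  000--  01--0
Unchecked terms (primes): -0011, -1010, 0-0-0, 0-01-, 0-101, 00--1, 000--, 01--0, 0110-, 101-0, 11001, 11111
Minterm coverage:
  m0 ⊆ 0-0-0,000--
  m1 ⊆ 00--1,000--
  m2 ⊆ 0-0-0,0-01-,000--
  m3 ⊆ -0011,0-01-,00--1,000--
  m5 ⊆ 0-101,00--1
  m8 ⊆ 0-0-0,01--0
  m10 ⊆ -1010,0-0-0,0-01-,01--0
  m11 ⊆ 0-01- [E]
  m12 ⊆ 01--0,0110-
  m13 ⊆ 0-101,0110-
  m19 ⊆ -0011 [E]
  m22 ⊆ 101-0 [E]
  m25 ⊆ 11001 [E]
  m26 ⊆ -1010 [E]
  m31 ⊆ 11111 [E]
E = {-0011, -1010, 0-01-, 101-0, 11001, 11111}

NO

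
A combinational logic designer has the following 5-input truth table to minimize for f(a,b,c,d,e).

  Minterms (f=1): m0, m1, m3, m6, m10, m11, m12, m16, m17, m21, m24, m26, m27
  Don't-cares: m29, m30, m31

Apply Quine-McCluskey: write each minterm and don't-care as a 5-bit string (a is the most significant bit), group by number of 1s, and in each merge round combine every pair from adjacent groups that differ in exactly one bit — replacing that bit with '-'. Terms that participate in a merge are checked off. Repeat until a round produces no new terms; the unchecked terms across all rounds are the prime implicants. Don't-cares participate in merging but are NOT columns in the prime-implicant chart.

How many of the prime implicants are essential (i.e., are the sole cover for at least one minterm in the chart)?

Round 0: 00000✓ 00001✓ 00011✓ 00110 01010✓ 01011✓ 01100 10000✓ 10001✓ 10101✓ 11000✓ 11010✓ 11011✓ 11101✓ 11110✓ 11111✓
Round 1: -0000✓ -0001✓ -1010✓ -1011✓ 0-011 000-1 0000-✓ 0101-✓ 1-000 1-101 10-01 1000-✓ 11-10✓ 11-11✓ 110-0 1101-✓ 111-1 1111-✓
Round 2: -000- -101- 11-1-
PIs = {-000-, -101-, 0-011, 000-1, 00110, 01100, 1-000, 1-101, 10-01, 11-1-, 110-0, 111-1}
Coverage chart:
  m0: -000- ←essential
  m1: -000-,000-1
  m3: 0-011,000-1
  m6: 00110 ←essential
  m10: -101- ←essential
  m11: -101-,0-011
  m12: 01100 ←essential
  m16: -000-,1-000
  m17: -000-,10-01
  m21: 1-101,10-01
  m24: 1-000,110-0
  m26: -101-,11-1-,110-0
  m27: -101-,11-1-
Essential: -000-, -101-, 00110, 01100

4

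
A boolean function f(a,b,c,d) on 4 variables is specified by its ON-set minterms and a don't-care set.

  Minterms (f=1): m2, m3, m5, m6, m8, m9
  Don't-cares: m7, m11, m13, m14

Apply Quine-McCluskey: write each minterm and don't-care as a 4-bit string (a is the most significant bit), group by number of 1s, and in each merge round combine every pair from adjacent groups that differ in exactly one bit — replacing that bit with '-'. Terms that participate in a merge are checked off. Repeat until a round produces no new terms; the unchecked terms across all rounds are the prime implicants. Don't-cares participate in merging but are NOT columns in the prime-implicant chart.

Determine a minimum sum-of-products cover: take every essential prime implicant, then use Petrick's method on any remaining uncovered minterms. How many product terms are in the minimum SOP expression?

[col 0] 0010*, 0011*, 0101*, 0110*, 0111*, 1000*, 1001*, 1011*, 1101*, 1110*
[col 1] -011, -101, -110, 0-10*, 0-11*, 001-*, 01-1, 011-*, 1-01, 10-1, 100-
[col 2] 0-1-
Prime implicants: -011, -101, -110, 0-1-, 01-1, 1-01, 10-1, 100-
PI chart (minterm → PIs covering it):
  2 | 0-1-  (sole → essential)
  3 | -011,0-1-
  5 | -101,01-1
  6 | -110,0-1-
  8 | 100-  (sole → essential)
  9 | 1-01,10-1,100-
Essential prime implicants: 0-1-, 100-
Petrick residual → -101
Minimum SOP uses 3 PIs: bc'd + a'c + ab'c'

3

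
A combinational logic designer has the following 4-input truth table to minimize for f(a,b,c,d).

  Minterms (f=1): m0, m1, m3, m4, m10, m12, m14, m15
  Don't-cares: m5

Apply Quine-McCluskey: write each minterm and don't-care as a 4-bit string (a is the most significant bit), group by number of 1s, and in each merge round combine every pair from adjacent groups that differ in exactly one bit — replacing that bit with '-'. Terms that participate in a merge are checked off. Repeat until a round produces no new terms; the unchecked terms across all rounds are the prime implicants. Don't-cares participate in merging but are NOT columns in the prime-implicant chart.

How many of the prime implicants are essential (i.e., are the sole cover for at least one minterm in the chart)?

4

Round 0: 0000✓ 0001✓ 0011✓ 0100✓ 0101✓ 1010✓ 1100✓ 1110✓ 1111✓
Round 1: -100 0-00✓ 0-01✓ 00-1 000-✓ 010-✓ 1-10 11-0 111-
Round 2: 0-0-
PIs = {-100, 0-0-, 00-1, 1-10, 11-0, 111-}
Coverage chart:
  m0: 0-0- ←essential
  m1: 0-0-,00-1
  m3: 00-1 ←essential
  m4: -100,0-0-
  m10: 1-10 ←essential
  m12: -100,11-0
  m14: 1-10,11-0,111-
  m15: 111- ←essential
Essential: 0-0-, 00-1, 1-10, 111-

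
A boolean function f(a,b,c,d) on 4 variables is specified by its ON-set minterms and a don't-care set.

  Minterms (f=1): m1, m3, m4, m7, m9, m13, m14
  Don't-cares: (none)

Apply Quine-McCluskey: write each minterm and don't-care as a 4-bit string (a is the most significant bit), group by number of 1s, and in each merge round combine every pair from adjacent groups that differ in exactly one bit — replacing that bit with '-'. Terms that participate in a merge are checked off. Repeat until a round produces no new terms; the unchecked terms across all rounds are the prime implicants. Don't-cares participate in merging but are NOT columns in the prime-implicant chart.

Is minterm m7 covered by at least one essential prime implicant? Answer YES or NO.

[col 0] 0001*, 0011*, 0100, 0111*, 1001*, 1101*, 1110
[col 1] -001, 0-11, 00-1, 1-01
Prime implicants: -001, 0-11, 00-1, 0100, 1-01, 1110
PI chart (minterm → PIs covering it):
  1 | -001,00-1
  3 | 0-11,00-1
  4 | 0100  (sole → essential)
  7 | 0-11  (sole → essential)
  9 | -001,1-01
  13 | 1-01  (sole → essential)
  14 | 1110  (sole → essential)
Essential prime implicants: 0-11, 0100, 1-01, 1110

YES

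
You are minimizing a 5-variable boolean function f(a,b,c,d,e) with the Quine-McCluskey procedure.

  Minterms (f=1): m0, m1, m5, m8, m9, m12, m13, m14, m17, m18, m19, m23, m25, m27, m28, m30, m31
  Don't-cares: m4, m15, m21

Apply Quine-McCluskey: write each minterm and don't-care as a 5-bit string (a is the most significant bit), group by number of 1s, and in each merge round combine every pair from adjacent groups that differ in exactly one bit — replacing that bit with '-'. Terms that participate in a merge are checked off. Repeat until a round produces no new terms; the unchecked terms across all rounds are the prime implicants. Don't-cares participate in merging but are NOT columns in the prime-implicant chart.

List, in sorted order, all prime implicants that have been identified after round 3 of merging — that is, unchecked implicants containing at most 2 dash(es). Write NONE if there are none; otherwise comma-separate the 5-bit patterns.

Round 0: 00000✓ 00001✓ 00100✓ 00101✓ 01000✓ 01001✓ 01100✓ 01101✓ 01110✓ 01111✓ 10001✓ 10010✓ 10011✓ 10101✓ 10111✓ 11001✓ 11011✓ 11100✓ 11110✓ 11111✓
Round 1: -0001✓ -0101✓ -1001✓ -1100✓ -1110✓ -1111✓ 0-000✓ 0-001✓ 0-100✓ 0-101✓ 00-00✓ 00-01✓ 0000-✓ 0010-✓ 01-00✓ 01-01✓ 0100-✓ 011-0✓ 011-1✓ 0110-✓ 0111-✓ 1-001✓ 1-011✓ 1-111✓ 10-01✓ 10-11✓ 100-1✓ 1001- 101-1✓ 11-11✓ 110-1✓ 111-0✓ 1111-✓
Round 2: --001 -0-01 -11-0 -111- 0--00✓ 0--01✓ 0-00-✓ 0-10-✓ 00-0-✓ 01-0-✓ 011-- 1--11 1-0-1 10--1
Round 3: 0--0-
PIs = {--001, -0-01, -11-0, -111-, 0--0-, 011--, 1--11, 1-0-1, 10--1, 1001-}

--001, -0-01, -11-0, -111-, 011--, 1--11, 1-0-1, 10--1, 1001-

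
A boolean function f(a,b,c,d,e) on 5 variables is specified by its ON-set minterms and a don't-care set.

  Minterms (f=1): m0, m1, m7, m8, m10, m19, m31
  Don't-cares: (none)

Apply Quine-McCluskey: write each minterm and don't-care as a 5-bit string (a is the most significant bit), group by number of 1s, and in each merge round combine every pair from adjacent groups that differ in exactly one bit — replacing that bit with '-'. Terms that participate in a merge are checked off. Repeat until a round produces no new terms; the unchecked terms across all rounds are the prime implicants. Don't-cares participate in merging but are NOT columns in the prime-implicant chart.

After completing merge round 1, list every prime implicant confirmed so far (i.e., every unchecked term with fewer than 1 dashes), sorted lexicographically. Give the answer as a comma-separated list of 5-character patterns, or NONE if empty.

00111, 10011, 11111

[col 0] 00000*, 00001*, 00111, 01000*, 01010*, 10011, 11111
[col 1] 0-000, 0000-, 010-0
Prime implicants: 0-000, 0000-, 00111, 010-0, 10011, 11111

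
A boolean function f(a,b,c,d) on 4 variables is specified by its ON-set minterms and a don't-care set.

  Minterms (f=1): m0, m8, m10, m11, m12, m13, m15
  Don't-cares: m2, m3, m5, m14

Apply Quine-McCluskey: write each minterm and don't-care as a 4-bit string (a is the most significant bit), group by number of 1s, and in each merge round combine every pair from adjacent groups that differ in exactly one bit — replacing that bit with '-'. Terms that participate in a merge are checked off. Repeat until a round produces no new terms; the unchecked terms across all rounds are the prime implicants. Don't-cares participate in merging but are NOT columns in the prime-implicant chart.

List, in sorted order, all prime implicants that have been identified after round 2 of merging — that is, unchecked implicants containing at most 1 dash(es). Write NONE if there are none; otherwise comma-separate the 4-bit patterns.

-101

size-2^0 implicants → 0000(✓)  0010(✓)  0011(✓)  0101(✓)  1000(✓)  1010(✓)  1011(✓)  1100(✓)  1101(✓)  1110(✓)  1111(✓)
size-2^1 implicants → -000(✓)  -010(✓)  -011(✓)  -101  00-0(✓)  001-(✓)  1-00(✓)  1-10(✓)  1-11(✓)  10-0(✓)  101-(✓)  11-0(✓)  11-1(✓)  110-(✓)  111-(✓)
size-2^2 implicants → -0-0  -01-  1--0  1-1-  11--
Unchecked terms (primes): -0-0, -01-, -101, 1--0, 1-1-, 11--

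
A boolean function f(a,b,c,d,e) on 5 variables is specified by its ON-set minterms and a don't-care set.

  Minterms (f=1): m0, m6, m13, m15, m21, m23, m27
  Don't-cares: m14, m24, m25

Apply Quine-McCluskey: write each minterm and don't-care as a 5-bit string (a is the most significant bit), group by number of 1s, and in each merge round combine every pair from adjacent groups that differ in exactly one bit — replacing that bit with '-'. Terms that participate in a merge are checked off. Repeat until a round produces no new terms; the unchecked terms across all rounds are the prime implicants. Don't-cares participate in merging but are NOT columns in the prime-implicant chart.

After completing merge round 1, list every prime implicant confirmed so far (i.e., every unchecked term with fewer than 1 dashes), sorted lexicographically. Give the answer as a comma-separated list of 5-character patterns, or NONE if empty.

00000

size-2^0 implicants → 00000  00110(✓)  01101(✓)  01110(✓)  01111(✓)  10101(✓)  10111(✓)  11000(✓)  11001(✓)  11011(✓)
size-2^1 implicants → 0-110  011-1  0111-  101-1  110-1  1100-
Unchecked terms (primes): 0-110, 00000, 011-1, 0111-, 101-1, 110-1, 1100-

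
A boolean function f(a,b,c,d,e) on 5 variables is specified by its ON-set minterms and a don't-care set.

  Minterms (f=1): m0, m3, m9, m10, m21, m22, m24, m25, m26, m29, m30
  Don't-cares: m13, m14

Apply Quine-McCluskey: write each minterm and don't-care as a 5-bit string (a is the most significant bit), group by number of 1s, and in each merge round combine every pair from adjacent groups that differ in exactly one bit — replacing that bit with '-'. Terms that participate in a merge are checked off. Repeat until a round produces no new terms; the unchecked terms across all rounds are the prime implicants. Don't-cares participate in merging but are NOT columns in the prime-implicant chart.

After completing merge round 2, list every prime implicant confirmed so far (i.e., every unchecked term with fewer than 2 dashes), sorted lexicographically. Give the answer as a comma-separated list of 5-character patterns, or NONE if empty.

[col 0] 00000, 00011, 01001*, 01010*, 01101*, 01110*, 10101*, 10110*, 11000*, 11001*, 11010*, 11101*, 11110*
[col 1] -1001*, -1010*, -1101*, -1110*, 01-01*, 01-10*, 1-101, 1-110, 11-01*, 11-10*, 110-0, 1100-
[col 2] -1-01, -1-10
Prime implicants: -1-01, -1-10, 00000, 00011, 1-101, 1-110, 110-0, 1100-

00000, 00011, 1-101, 1-110, 110-0, 1100-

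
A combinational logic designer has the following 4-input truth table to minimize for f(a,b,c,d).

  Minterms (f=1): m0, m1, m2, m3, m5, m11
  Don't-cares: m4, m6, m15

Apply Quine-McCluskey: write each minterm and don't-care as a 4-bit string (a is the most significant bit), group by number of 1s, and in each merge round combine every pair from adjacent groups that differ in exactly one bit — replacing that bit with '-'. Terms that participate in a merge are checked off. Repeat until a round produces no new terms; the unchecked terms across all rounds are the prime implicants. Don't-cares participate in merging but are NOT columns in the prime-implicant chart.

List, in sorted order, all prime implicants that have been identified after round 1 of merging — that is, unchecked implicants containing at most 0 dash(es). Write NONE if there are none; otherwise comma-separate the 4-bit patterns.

size-2^0 implicants → 0000(✓)  0001(✓)  0010(✓)  0011(✓)  0100(✓)  0101(✓)  0110(✓)  1011(✓)  1111(✓)
size-2^1 implicants → -011  0-00(✓)  0-01(✓)  0-10(✓)  00-0(✓)  00-1(✓)  000-(✓)  001-(✓)  01-0(✓)  010-(✓)  1-11
size-2^2 implicants → 0--0  0-0-  00--
Unchecked terms (primes): -011, 0--0, 0-0-, 00--, 1-11

NONE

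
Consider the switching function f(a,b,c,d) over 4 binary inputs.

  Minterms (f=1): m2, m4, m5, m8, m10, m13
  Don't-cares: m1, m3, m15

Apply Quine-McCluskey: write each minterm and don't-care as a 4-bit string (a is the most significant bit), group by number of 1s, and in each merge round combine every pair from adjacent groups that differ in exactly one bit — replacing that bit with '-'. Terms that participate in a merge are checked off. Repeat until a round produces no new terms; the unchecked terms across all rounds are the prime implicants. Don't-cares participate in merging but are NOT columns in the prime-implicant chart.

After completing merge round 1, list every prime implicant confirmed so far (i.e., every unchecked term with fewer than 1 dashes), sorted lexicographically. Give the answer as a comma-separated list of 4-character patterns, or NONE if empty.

Round 0: 0001✓ 0010✓ 0011✓ 0100✓ 0101✓ 1000✓ 1010✓ 1101✓ 1111✓
Round 1: -010 -101 0-01 00-1 001- 010- 10-0 11-1
PIs = {-010, -101, 0-01, 00-1, 001-, 010-, 10-0, 11-1}

NONE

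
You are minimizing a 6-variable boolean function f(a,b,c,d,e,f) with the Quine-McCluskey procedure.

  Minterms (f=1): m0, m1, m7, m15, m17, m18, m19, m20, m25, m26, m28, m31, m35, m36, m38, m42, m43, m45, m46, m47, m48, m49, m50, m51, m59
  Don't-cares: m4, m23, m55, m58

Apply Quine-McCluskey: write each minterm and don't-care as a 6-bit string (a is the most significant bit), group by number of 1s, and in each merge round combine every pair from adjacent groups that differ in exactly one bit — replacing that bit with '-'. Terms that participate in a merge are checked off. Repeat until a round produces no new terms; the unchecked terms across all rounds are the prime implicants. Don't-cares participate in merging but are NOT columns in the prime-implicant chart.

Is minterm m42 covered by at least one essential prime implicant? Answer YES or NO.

NO

size-2^0 implicants → 000000(✓)  000001(✓)  000100(✓)  000111(✓)  001111(✓)  010001(✓)  010010(✓)  010011(✓)  010100(✓)  010111(✓)  011001(✓)  011010(✓)  011100(✓)  011111(✓)  100011(✓)  100100(✓)  100110(✓)  101010(✓)  101011(✓)  101101(✓)  101110(✓)  101111(✓)  110000(✓)  110001(✓)  110010(✓)  110011(✓)  110111(✓)  111010(✓)  111011(✓)
size-2^1 implicants → -00100  -01111  -10001(✓)  -10010(✓)  -10011(✓)  -10111(✓)  -11010(✓)  0-0001  0-0100  0-0111(✓)  0-1111(✓)  00-111(✓)  000-00  00000-  01-001  01-010(✓)  01-100  01-111(✓)  010-11(✓)  0100-1(✓)  01001-(✓)  1-0011(✓)  1-1010(✓)  1-1011(✓)  10-011(✓)  10-110  1001-0  101-10(✓)  101-11(✓)  10101-(✓)  1011-1  10111-(✓)  11-010(✓)  11-011(✓)  110-11(✓)  1100-0(✓)  1100-1(✓)  11000-(✓)  11001-(✓)  11101-(✓)
size-2^2 implicants → -1-010  -10-11  -100-1  -1001-  0--111  1--011  1-101-  101-1-  11-01-  1100--
Unchecked terms (primes): -00100, -01111, -1-010, -10-11, -100-1, -1001-, 0--111, 0-0001, 0-0100, 000-00, 00000-, 01-001, 01-100, 1--011, 1-101-, 10-110, 1001-0, 101-1-, 1011-1, 11-01-, 1100--
Minterm coverage:
  m0 ⊆ 000-00,00000-
  m1 ⊆ 0-0001,00000-
  m7 ⊆ 0--111 [E]
  m15 ⊆ -01111,0--111
  m17 ⊆ -100-1,0-0001,01-001
  m18 ⊆ -1-010,-1001-
  m19 ⊆ -10-11,-100-1,-1001-
  m20 ⊆ 0-0100,01-100
  m25 ⊆ 01-001 [E]
  m26 ⊆ -1-010 [E]
  m28 ⊆ 01-100 [E]
  m31 ⊆ 0--111 [E]
  m35 ⊆ 1--011 [E]
  m36 ⊆ -00100,1001-0
  m38 ⊆ 10-110,1001-0
  m42 ⊆ 1-101-,101-1-
  m43 ⊆ 1--011,1-101-,101-1-
  m45 ⊆ 1011-1 [E]
  m46 ⊆ 10-110,101-1-
  m47 ⊆ -01111,101-1-,1011-1
  m48 ⊆ 1100-- [E]
  m49 ⊆ -100-1,1100--
  m50 ⊆ -1-010,-1001-,11-01-,1100--
  m51 ⊆ -10-11,-100-1,-1001-,1--011,11-01-,1100--
  m59 ⊆ 1--011,1-101-,11-01-
E = {-1-010, 0--111, 01-001, 01-100, 1--011, 1011-1, 1100--}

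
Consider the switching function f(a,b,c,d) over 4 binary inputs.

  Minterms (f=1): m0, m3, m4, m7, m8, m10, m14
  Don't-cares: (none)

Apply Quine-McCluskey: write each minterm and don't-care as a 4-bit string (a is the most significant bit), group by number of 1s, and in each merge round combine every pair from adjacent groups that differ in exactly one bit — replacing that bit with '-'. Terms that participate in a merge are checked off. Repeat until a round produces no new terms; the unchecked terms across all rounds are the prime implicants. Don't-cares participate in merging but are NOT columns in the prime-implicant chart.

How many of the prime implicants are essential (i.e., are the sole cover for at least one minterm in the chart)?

3

[col 0] 0000*, 0011*, 0100*, 0111*, 1000*, 1010*, 1110*
[col 1] -000, 0-00, 0-11, 1-10, 10-0
Prime implicants: -000, 0-00, 0-11, 1-10, 10-0
PI chart (minterm → PIs covering it):
  0 | -000,0-00
  3 | 0-11  (sole → essential)
  4 | 0-00  (sole → essential)
  7 | 0-11  (sole → essential)
  8 | -000,10-0
  10 | 1-10,10-0
  14 | 1-10  (sole → essential)
Essential prime implicants: 0-00, 0-11, 1-10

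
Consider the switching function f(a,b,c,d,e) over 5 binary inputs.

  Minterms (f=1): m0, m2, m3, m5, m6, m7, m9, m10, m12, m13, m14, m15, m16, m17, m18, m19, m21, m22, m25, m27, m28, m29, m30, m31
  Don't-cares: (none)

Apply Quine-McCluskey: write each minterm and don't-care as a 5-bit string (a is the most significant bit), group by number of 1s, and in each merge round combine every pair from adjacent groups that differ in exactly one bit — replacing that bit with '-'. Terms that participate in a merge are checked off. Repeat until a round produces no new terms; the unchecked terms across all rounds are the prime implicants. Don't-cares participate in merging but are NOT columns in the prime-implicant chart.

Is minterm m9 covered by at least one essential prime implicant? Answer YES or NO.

Round 0: 00000✓ 00010✓ 00011✓ 00101✓ 00110✓ 00111✓ 01001✓ 01010✓ 01100✓ 01101✓ 01110✓ 01111✓ 10000✓ 10001✓ 10010✓ 10011✓ 10101✓ 10110✓ 11001✓ 11011✓ 11100✓ 11101✓ 11110✓ 11111✓
Round 1: -0000✓ -0010✓ -0011✓ -0101✓ -0110✓ -1001✓ -1100✓ -1101✓ -1110✓ -1111✓ 0-010✓ 0-101✓ 0-110✓ 0-111✓ 00-10✓ 00-11✓ 000-0✓ 0001-✓ 001-1✓ 0011-✓ 01-01✓ 01-10✓ 011-0✓ 011-1✓ 0110-✓ 0111-✓ 1-001✓ 1-011✓ 1-101✓ 1-110✓ 10-01✓ 10-10✓ 100-0✓ 100-1✓ 1000-✓ 1001-✓ 11-01✓ 11-11✓ 110-1✓ 111-0✓ 111-1✓ 1110-✓ 1111-✓
Round 2: --101 --110 -0-10 -00-0 -001- -1-01 -11-0✓ -11-1✓ -110-✓ -111-✓ 0--10 0-1-1 0-11- 00-1- 011--✓ 1--01 1-0-1 100-- 11--1 111--✓
Round 3: -11--
PIs = {--101, --110, -0-10, -00-0, -001-, -1-01, -11--, 0--10, 0-1-1, 0-11-, 00-1-, 1--01, 1-0-1, 100--, 11--1}
Coverage chart:
  m0: -00-0 ←essential
  m2: -0-10,-00-0,-001-,0--10,00-1-
  m3: -001-,00-1-
  m5: --101,0-1-1
  m6: --110,-0-10,0--10,0-11-,00-1-
  m7: 0-1-1,0-11-,00-1-
  m9: -1-01 ←essential
  m10: 0--10 ←essential
  m12: -11-- ←essential
  m13: --101,-1-01,-11--,0-1-1
  m14: --110,-11--,0--10,0-11-
  m15: -11--,0-1-1,0-11-
  m16: -00-0,100--
  m17: 1--01,1-0-1,100--
  m18: -0-10,-00-0,-001-,100--
  m19: -001-,1-0-1,100--
  m21: --101,1--01
  m22: --110,-0-10
  m25: -1-01,1--01,1-0-1,11--1
  m27: 1-0-1,11--1
  m28: -11-- ←essential
  m29: --101,-1-01,-11--,1--01,11--1
  m30: --110,-11--
  m31: -11--,11--1
Essential: -00-0, -1-01, -11--, 0--10

YES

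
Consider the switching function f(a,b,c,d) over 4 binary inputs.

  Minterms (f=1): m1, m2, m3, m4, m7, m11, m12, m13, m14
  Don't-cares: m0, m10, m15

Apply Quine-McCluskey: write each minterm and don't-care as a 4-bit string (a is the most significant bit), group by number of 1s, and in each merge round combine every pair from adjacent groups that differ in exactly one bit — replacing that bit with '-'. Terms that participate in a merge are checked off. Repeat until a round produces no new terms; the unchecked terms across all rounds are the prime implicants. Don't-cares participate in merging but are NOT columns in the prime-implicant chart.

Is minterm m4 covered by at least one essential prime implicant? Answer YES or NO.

[col 0] 0000*, 0001*, 0010*, 0011*, 0100*, 0111*, 1010*, 1011*, 1100*, 1101*, 1110*, 1111*
[col 1] -010*, -011*, -100, -111*, 0-00, 0-11*, 00-0*, 00-1*, 000-*, 001-*, 1-10*, 1-11*, 101-*, 11-0*, 11-1*, 110-*, 111-*
[col 2] --11, -01-, 00--, 1-1-, 11--
Prime implicants: --11, -01-, -100, 0-00, 00--, 1-1-, 11--
PI chart (minterm → PIs covering it):
  1 | 00--  (sole → essential)
  2 | -01-,00--
  3 | --11,-01-,00--
  4 | -100,0-00
  7 | --11  (sole → essential)
  11 | --11,-01-,1-1-
  12 | -100,11--
  13 | 11--  (sole → essential)
  14 | 1-1-,11--
Essential prime implicants: --11, 00--, 11--

NO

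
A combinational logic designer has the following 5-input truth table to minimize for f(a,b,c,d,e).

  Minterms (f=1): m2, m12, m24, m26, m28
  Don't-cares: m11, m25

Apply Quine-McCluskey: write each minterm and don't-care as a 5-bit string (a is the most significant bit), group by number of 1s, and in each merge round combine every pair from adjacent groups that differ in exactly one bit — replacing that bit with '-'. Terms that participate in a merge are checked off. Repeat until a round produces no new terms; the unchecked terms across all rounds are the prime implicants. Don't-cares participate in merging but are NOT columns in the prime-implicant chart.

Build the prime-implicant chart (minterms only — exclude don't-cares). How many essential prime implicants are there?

size-2^0 implicants → 00010  01011  01100(✓)  11000(✓)  11001(✓)  11010(✓)  11100(✓)
size-2^1 implicants → -1100  11-00  110-0  1100-
Unchecked terms (primes): -1100, 00010, 01011, 11-00, 110-0, 1100-
Minterm coverage:
  m2 ⊆ 00010 [E]
  m12 ⊆ -1100 [E]
  m24 ⊆ 11-00,110-0,1100-
  m26 ⊆ 110-0 [E]
  m28 ⊆ -1100,11-00
E = {-1100, 00010, 110-0}

3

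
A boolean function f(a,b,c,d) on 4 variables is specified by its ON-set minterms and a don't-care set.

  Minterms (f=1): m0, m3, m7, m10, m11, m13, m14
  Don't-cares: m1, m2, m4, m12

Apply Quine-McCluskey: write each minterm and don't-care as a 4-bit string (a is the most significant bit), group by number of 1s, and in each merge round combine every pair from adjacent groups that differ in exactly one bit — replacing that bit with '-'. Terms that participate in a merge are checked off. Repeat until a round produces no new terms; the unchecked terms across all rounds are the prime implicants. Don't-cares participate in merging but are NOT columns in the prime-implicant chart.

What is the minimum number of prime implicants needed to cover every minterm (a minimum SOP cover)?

5

[col 0] 0000*, 0001*, 0010*, 0011*, 0100*, 0111*, 1010*, 1011*, 1100*, 1101*, 1110*
[col 1] -010*, -011*, -100, 0-00, 0-11, 00-0*, 00-1*, 000-*, 001-*, 1-10, 101-*, 11-0, 110-
[col 2] -01-, 00--
Prime implicants: -01-, -100, 0-00, 0-11, 00--, 1-10, 11-0, 110-
PI chart (minterm → PIs covering it):
  0 | 0-00,00--
  3 | -01-,0-11,00--
  7 | 0-11  (sole → essential)
  10 | -01-,1-10
  11 | -01-  (sole → essential)
  13 | 110-  (sole → essential)
  14 | 1-10,11-0
Essential prime implicants: -01-, 0-11, 110-
Petrick residual → 0-00, 1-10
Minimum SOP uses 5 PIs: b'c + a'c'd' + a'cd + acd' + abc'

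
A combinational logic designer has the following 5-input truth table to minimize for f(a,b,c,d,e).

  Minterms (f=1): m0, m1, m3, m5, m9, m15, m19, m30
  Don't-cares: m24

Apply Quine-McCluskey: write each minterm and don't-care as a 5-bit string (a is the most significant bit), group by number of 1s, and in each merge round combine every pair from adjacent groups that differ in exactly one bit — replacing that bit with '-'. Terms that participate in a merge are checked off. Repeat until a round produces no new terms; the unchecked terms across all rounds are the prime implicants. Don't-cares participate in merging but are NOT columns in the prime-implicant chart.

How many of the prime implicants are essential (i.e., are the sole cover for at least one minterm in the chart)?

Round 0: 00000✓ 00001✓ 00011✓ 00101✓ 01001✓ 01111 10011✓ 11000 11110
Round 1: -0011 0-001 00-01 000-1 0000-
PIs = {-0011, 0-001, 00-01, 000-1, 0000-, 01111, 11000, 11110}
Coverage chart:
  m0: 0000- ←essential
  m1: 0-001,00-01,000-1,0000-
  m3: -0011,000-1
  m5: 00-01 ←essential
  m9: 0-001 ←essential
  m15: 01111 ←essential
  m19: -0011 ←essential
  m30: 11110 ←essential
Essential: -0011, 0-001, 00-01, 0000-, 01111, 11110

6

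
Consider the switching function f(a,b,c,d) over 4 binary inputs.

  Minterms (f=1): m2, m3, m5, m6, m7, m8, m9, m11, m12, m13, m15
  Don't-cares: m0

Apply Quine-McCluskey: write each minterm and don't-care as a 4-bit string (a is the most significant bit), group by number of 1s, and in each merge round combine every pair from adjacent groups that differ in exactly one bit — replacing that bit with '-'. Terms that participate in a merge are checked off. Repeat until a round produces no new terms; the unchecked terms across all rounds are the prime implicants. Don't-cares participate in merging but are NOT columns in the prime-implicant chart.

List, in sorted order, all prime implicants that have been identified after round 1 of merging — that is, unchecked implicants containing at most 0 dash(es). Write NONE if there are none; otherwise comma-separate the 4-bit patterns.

size-2^0 implicants → 0000(✓)  0010(✓)  0011(✓)  0101(✓)  0110(✓)  0111(✓)  1000(✓)  1001(✓)  1011(✓)  1100(✓)  1101(✓)  1111(✓)
size-2^1 implicants → -000  -011(✓)  -101(✓)  -111(✓)  0-10(✓)  0-11(✓)  00-0  001-(✓)  01-1(✓)  011-(✓)  1-00(✓)  1-01(✓)  1-11(✓)  10-1(✓)  100-(✓)  11-1(✓)  110-(✓)
size-2^2 implicants → --11  -1-1  0-1-  1--1  1-0-
Unchecked terms (primes): --11, -000, -1-1, 0-1-, 00-0, 1--1, 1-0-

NONE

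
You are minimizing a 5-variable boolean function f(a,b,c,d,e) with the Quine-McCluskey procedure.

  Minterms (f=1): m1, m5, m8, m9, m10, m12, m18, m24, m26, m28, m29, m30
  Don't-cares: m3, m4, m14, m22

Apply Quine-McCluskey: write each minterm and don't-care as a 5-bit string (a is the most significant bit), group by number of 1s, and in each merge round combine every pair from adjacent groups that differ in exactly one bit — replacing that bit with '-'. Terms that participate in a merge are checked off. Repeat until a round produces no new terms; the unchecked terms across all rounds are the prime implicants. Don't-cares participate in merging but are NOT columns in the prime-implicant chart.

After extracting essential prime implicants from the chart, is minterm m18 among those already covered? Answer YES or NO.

[col 0] 00001*, 00011*, 00100*, 00101*, 01000*, 01001*, 01010*, 01100*, 01110*, 10010*, 10110*, 11000*, 11010*, 11100*, 11101*, 11110*
[col 1] -1000*, -1010*, -1100*, -1110*, 0-001, 0-100, 00-01, 000-1, 0010-, 01-00*, 01-10*, 010-0*, 0100-, 011-0*, 1-010*, 1-110*, 10-10*, 11-00*, 11-10*, 110-0*, 111-0*, 1110-
[col 2] -1-00*, -1-10*, -10-0*, -11-0*, 01--0*, 1--10, 11--0*
[col 3] -1--0
Prime implicants: -1--0, 0-001, 0-100, 00-01, 000-1, 0010-, 0100-, 1--10, 1110-
PI chart (minterm → PIs covering it):
  1 | 0-001,00-01,000-1
  5 | 00-01,0010-
  8 | -1--0,0100-
  9 | 0-001,0100-
  10 | -1--0  (sole → essential)
  12 | -1--0,0-100
  18 | 1--10  (sole → essential)
  24 | -1--0  (sole → essential)
  26 | -1--0,1--10
  28 | -1--0,1110-
  29 | 1110-  (sole → essential)
  30 | -1--0,1--10
Essential prime implicants: -1--0, 1--10, 1110-

YES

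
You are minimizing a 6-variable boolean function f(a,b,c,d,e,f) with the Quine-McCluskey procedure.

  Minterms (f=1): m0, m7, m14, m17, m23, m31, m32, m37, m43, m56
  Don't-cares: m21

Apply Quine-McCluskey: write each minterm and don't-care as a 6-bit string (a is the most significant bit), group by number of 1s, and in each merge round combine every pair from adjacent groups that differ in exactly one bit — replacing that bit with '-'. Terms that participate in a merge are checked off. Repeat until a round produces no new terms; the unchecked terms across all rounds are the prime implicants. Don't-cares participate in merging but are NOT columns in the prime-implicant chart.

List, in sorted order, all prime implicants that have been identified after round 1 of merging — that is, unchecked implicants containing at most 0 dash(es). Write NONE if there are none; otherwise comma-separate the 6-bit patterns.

Round 0: 000000✓ 000111✓ 001110 010001✓ 010101✓ 010111✓ 011111✓ 100000✓ 100101 101011 111000
Round 1: -00000 0-0111 01-111 010-01 0101-1
PIs = {-00000, 0-0111, 001110, 01-111, 010-01, 0101-1, 100101, 101011, 111000}

001110, 100101, 101011, 111000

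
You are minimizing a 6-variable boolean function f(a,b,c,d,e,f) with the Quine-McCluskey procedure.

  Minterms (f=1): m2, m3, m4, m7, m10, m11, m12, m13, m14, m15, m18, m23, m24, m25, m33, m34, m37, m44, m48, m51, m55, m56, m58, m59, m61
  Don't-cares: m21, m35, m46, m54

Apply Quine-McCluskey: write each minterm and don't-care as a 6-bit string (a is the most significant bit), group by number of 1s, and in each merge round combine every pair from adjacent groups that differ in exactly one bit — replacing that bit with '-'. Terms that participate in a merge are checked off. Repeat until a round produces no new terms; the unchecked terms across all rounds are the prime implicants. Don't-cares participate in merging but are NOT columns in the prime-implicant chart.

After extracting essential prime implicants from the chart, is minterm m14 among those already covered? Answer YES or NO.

YES

Round 0: 000010✓ 000011✓ 000100✓ 000111✓ 001010✓ 001011✓ 001100✓ 001101✓ 001110✓ 001111✓ 010010✓ 010101✓ 010111✓ 011000✓ 011001✓ 100001✓ 100010✓ 100011✓ 100101✓ 101100✓ 101110✓ 110000✓ 110011✓ 110110✓ 110111✓ 111000✓ 111010✓ 111011✓ 111101
Round 1: -00010✓ -00011✓ -01100✓ -01110✓ -10111 -11000 0-0010 0-0111 00-010✓ 00-011✓ 00-100 00-111✓ 000-11✓ 00001-✓ 001-10✓ 001-11✓ 00101-✓ 0011-0✓ 0011-1✓ 00110-✓ 00111-✓ 0101-1 01100- 1-0011 100-01 1000-1 10001-✓ 1011-0✓ 11-000 11-011 110-11 11011- 1110-0 11101-
Round 2: -0001- -011-0 00--11 00-01- 001-1- 0011--
PIs = {-0001-, -011-0, -10111, -11000, 0-0010, 0-0111, 00--11, 00-01-, 00-100, 001-1-, 0011--, 0101-1, 01100-, 1-0011, 100-01, 1000-1, 11-000, 11-011, 110-11, 11011-, 1110-0, 11101-, 111101}
Coverage chart:
  m2: -0001-,0-0010,00-01-
  m3: -0001-,00--11,00-01-
  m4: 00-100 ←essential
  m7: 0-0111,00--11
  m10: 00-01-,001-1-
  m11: 00--11,00-01-,001-1-
  m12: -011-0,00-100,0011--
  m13: 0011-- ←essential
  m14: -011-0,001-1-,0011--
  m15: 00--11,001-1-,0011--
  m18: 0-0010 ←essential
  m23: -10111,0-0111,0101-1
  m24: -11000,01100-
  m25: 01100- ←essential
  m33: 100-01,1000-1
  m34: -0001- ←essential
  m37: 100-01 ←essential
  m44: -011-0 ←essential
  m48: 11-000 ←essential
  m51: 1-0011,11-011,110-11
  m55: -10111,110-11,11011-
  m56: -11000,11-000,1110-0
  m58: 1110-0,11101-
  m59: 11-011,11101-
  m61: 111101 ←essential
Essential: -0001-, -011-0, 0-0010, 00-100, 0011--, 01100-, 100-01, 11-000, 111101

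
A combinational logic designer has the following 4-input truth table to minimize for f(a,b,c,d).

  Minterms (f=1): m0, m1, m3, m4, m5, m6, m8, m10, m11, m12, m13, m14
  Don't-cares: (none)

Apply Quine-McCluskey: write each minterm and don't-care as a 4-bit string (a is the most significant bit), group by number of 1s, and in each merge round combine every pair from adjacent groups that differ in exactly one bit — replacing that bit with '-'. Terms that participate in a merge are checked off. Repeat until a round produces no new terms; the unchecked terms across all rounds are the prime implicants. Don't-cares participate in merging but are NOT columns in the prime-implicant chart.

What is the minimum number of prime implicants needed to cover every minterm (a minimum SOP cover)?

5

Round 0: 0000✓ 0001✓ 0011✓ 0100✓ 0101✓ 0110✓ 1000✓ 1010✓ 1011✓ 1100✓ 1101✓ 1110✓
Round 1: -000✓ -011 -100✓ -101✓ -110✓ 0-00✓ 0-01✓ 00-1 000-✓ 01-0✓ 010-✓ 1-00✓ 1-10✓ 10-0✓ 101- 11-0✓ 110-✓
Round 2: --00 -1-0 -10- 0-0- 1--0
PIs = {--00, -011, -1-0, -10-, 0-0-, 00-1, 1--0, 101-}
Coverage chart:
  m0: --00,0-0-
  m1: 0-0-,00-1
  m3: -011,00-1
  m4: --00,-1-0,-10-,0-0-
  m5: -10-,0-0-
  m6: -1-0 ←essential
  m8: --00,1--0
  m10: 1--0,101-
  m11: -011,101-
  m12: --00,-1-0,-10-,1--0
  m13: -10- ←essential
  m14: -1-0,1--0
Essential: -1-0, -10-
Petrick residual → --00, 00-1, 101-
Min cover (5 terms): c'd' + bd' + bc' + a'b'd + ab'c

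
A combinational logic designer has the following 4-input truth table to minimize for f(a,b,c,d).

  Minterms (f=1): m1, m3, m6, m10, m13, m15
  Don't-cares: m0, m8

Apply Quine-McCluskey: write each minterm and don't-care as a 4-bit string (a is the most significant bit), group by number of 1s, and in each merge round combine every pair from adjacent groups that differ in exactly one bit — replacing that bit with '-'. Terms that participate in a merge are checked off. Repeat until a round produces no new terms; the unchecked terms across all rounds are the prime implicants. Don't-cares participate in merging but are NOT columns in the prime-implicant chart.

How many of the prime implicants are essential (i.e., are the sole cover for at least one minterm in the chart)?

4

size-2^0 implicants → 0000(✓)  0001(✓)  0011(✓)  0110  1000(✓)  1010(✓)  1101(✓)  1111(✓)
size-2^1 implicants → -000  00-1  000-  10-0  11-1
Unchecked terms (primes): -000, 00-1, 000-, 0110, 10-0, 11-1
Minterm coverage:
  m1 ⊆ 00-1,000-
  m3 ⊆ 00-1 [E]
  m6 ⊆ 0110 [E]
  m10 ⊆ 10-0 [E]
  m13 ⊆ 11-1 [E]
  m15 ⊆ 11-1 [E]
E = {00-1, 0110, 10-0, 11-1}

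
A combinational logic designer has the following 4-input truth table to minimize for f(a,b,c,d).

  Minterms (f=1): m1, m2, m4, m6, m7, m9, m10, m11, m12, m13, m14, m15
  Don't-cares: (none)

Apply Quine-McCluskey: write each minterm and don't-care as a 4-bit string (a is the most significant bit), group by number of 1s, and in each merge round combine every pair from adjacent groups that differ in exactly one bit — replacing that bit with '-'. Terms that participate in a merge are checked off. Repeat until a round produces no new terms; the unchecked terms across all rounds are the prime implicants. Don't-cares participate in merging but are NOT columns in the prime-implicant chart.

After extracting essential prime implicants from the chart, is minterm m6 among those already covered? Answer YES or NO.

YES

Round 0: 0001✓ 0010✓ 0100✓ 0110✓ 0111✓ 1001✓ 1010✓ 1011✓ 1100✓ 1101✓ 1110✓ 1111✓
Round 1: -001 -010✓ -100✓ -110✓ -111✓ 0-10✓ 01-0✓ 011-✓ 1-01✓ 1-10✓ 1-11✓ 10-1✓ 101-✓ 11-0✓ 11-1✓ 110-✓ 111-✓
Round 2: --10 -1-0 -11- 1--1 1-1- 11--
PIs = {--10, -001, -1-0, -11-, 1--1, 1-1-, 11--}
Coverage chart:
  m1: -001 ←essential
  m2: --10 ←essential
  m4: -1-0 ←essential
  m6: --10,-1-0,-11-
  m7: -11- ←essential
  m9: -001,1--1
  m10: --10,1-1-
  m11: 1--1,1-1-
  m12: -1-0,11--
  m13: 1--1,11--
  m14: --10,-1-0,-11-,1-1-,11--
  m15: -11-,1--1,1-1-,11--
Essential: --10, -001, -1-0, -11-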